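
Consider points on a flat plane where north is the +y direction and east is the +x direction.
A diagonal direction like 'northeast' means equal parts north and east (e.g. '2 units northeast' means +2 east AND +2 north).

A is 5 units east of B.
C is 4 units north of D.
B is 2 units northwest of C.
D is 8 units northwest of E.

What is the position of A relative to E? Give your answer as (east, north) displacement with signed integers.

Place E at the origin (east=0, north=0).
  D is 8 units northwest of E: delta (east=-8, north=+8); D at (east=-8, north=8).
  C is 4 units north of D: delta (east=+0, north=+4); C at (east=-8, north=12).
  B is 2 units northwest of C: delta (east=-2, north=+2); B at (east=-10, north=14).
  A is 5 units east of B: delta (east=+5, north=+0); A at (east=-5, north=14).
Therefore A relative to E: (east=-5, north=14).

Answer: A is at (east=-5, north=14) relative to E.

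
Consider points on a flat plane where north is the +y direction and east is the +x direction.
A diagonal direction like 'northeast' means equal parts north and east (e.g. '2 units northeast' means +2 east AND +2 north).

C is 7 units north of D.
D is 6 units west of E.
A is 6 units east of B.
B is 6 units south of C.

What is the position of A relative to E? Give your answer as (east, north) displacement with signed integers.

Place E at the origin (east=0, north=0).
  D is 6 units west of E: delta (east=-6, north=+0); D at (east=-6, north=0).
  C is 7 units north of D: delta (east=+0, north=+7); C at (east=-6, north=7).
  B is 6 units south of C: delta (east=+0, north=-6); B at (east=-6, north=1).
  A is 6 units east of B: delta (east=+6, north=+0); A at (east=0, north=1).
Therefore A relative to E: (east=0, north=1).

Answer: A is at (east=0, north=1) relative to E.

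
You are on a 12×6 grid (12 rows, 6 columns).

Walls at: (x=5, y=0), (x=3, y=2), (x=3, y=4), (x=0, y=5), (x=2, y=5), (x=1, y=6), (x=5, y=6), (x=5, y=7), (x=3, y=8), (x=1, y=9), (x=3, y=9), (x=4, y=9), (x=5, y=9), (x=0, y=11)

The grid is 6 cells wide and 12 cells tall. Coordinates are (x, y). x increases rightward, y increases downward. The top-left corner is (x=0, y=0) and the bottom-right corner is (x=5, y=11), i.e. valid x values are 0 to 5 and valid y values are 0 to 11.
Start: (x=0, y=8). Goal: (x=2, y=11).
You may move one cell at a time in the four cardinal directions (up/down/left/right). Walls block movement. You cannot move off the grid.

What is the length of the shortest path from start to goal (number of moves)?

BFS from (x=0, y=8) until reaching (x=2, y=11):
  Distance 0: (x=0, y=8)
  Distance 1: (x=0, y=7), (x=1, y=8), (x=0, y=9)
  Distance 2: (x=0, y=6), (x=1, y=7), (x=2, y=8), (x=0, y=10)
  Distance 3: (x=2, y=7), (x=2, y=9), (x=1, y=10)
  Distance 4: (x=2, y=6), (x=3, y=7), (x=2, y=10), (x=1, y=11)
  Distance 5: (x=3, y=6), (x=4, y=7), (x=3, y=10), (x=2, y=11)  <- goal reached here
One shortest path (5 moves): (x=0, y=8) -> (x=1, y=8) -> (x=2, y=8) -> (x=2, y=9) -> (x=2, y=10) -> (x=2, y=11)

Answer: Shortest path length: 5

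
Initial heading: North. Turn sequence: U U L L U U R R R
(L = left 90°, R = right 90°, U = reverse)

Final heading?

Answer: Final heading: East

Derivation:
Start: North
  U (U-turn (180°)) -> South
  U (U-turn (180°)) -> North
  L (left (90° counter-clockwise)) -> West
  L (left (90° counter-clockwise)) -> South
  U (U-turn (180°)) -> North
  U (U-turn (180°)) -> South
  R (right (90° clockwise)) -> West
  R (right (90° clockwise)) -> North
  R (right (90° clockwise)) -> East
Final: East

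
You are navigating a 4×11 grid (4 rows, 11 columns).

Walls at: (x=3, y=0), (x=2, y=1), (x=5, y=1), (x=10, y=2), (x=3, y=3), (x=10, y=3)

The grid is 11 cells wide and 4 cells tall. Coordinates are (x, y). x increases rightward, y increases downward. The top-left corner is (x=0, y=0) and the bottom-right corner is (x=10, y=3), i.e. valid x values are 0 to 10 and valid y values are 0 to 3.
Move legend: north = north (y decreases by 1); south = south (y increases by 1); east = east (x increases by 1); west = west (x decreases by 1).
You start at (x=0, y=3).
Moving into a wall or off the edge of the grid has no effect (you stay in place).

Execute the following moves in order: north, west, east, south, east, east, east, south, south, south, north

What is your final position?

Start: (x=0, y=3)
  north (north): (x=0, y=3) -> (x=0, y=2)
  west (west): blocked, stay at (x=0, y=2)
  east (east): (x=0, y=2) -> (x=1, y=2)
  south (south): (x=1, y=2) -> (x=1, y=3)
  east (east): (x=1, y=3) -> (x=2, y=3)
  east (east): blocked, stay at (x=2, y=3)
  east (east): blocked, stay at (x=2, y=3)
  [×3]south (south): blocked, stay at (x=2, y=3)
  north (north): (x=2, y=3) -> (x=2, y=2)
Final: (x=2, y=2)

Answer: Final position: (x=2, y=2)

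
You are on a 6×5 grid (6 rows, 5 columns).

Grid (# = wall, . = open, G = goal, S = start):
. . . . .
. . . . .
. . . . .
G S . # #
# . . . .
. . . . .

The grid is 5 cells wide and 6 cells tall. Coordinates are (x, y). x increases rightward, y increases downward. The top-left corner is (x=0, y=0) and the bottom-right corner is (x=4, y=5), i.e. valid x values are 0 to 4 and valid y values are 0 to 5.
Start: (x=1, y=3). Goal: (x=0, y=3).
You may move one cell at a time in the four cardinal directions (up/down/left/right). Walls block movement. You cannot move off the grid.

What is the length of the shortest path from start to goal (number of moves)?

BFS from (x=1, y=3) until reaching (x=0, y=3):
  Distance 0: (x=1, y=3)
  Distance 1: (x=1, y=2), (x=0, y=3), (x=2, y=3), (x=1, y=4)  <- goal reached here
One shortest path (1 moves): (x=1, y=3) -> (x=0, y=3)

Answer: Shortest path length: 1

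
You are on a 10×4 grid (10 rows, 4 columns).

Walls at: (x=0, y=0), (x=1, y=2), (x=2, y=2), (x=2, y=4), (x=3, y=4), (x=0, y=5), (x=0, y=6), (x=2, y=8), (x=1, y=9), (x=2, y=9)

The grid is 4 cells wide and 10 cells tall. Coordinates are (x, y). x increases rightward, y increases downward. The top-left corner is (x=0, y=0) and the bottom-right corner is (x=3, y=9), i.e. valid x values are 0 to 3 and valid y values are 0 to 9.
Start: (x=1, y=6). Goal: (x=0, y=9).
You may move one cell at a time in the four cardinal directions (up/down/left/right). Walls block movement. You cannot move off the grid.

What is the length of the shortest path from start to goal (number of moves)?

Answer: Shortest path length: 4

Derivation:
BFS from (x=1, y=6) until reaching (x=0, y=9):
  Distance 0: (x=1, y=6)
  Distance 1: (x=1, y=5), (x=2, y=6), (x=1, y=7)
  Distance 2: (x=1, y=4), (x=2, y=5), (x=3, y=6), (x=0, y=7), (x=2, y=7), (x=1, y=8)
  Distance 3: (x=1, y=3), (x=0, y=4), (x=3, y=5), (x=3, y=7), (x=0, y=8)
  Distance 4: (x=0, y=3), (x=2, y=3), (x=3, y=8), (x=0, y=9)  <- goal reached here
One shortest path (4 moves): (x=1, y=6) -> (x=1, y=7) -> (x=0, y=7) -> (x=0, y=8) -> (x=0, y=9)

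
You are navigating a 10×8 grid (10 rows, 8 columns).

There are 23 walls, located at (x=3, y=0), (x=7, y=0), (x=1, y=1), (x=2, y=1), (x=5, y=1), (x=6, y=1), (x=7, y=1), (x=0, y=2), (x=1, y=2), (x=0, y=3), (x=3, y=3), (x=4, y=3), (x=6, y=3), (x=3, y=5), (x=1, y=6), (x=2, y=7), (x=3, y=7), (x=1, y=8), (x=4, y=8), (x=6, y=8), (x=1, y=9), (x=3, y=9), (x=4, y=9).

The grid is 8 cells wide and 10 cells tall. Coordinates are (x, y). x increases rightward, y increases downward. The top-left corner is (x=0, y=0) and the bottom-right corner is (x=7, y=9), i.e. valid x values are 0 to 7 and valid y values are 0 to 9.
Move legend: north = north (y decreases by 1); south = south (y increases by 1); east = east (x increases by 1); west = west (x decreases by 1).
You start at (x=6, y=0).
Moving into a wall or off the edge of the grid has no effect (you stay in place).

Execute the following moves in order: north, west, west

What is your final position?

Start: (x=6, y=0)
  north (north): blocked, stay at (x=6, y=0)
  west (west): (x=6, y=0) -> (x=5, y=0)
  west (west): (x=5, y=0) -> (x=4, y=0)
Final: (x=4, y=0)

Answer: Final position: (x=4, y=0)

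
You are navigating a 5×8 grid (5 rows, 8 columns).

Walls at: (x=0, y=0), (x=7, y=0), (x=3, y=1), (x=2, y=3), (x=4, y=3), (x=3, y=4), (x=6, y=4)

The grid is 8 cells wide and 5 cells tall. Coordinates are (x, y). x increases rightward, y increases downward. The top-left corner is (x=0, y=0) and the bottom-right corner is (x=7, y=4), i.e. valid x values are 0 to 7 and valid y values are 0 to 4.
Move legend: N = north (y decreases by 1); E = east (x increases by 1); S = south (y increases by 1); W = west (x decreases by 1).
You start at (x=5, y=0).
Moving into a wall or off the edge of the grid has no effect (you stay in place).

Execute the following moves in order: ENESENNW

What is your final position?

Start: (x=5, y=0)
  E (east): (x=5, y=0) -> (x=6, y=0)
  N (north): blocked, stay at (x=6, y=0)
  E (east): blocked, stay at (x=6, y=0)
  S (south): (x=6, y=0) -> (x=6, y=1)
  E (east): (x=6, y=1) -> (x=7, y=1)
  N (north): blocked, stay at (x=7, y=1)
  N (north): blocked, stay at (x=7, y=1)
  W (west): (x=7, y=1) -> (x=6, y=1)
Final: (x=6, y=1)

Answer: Final position: (x=6, y=1)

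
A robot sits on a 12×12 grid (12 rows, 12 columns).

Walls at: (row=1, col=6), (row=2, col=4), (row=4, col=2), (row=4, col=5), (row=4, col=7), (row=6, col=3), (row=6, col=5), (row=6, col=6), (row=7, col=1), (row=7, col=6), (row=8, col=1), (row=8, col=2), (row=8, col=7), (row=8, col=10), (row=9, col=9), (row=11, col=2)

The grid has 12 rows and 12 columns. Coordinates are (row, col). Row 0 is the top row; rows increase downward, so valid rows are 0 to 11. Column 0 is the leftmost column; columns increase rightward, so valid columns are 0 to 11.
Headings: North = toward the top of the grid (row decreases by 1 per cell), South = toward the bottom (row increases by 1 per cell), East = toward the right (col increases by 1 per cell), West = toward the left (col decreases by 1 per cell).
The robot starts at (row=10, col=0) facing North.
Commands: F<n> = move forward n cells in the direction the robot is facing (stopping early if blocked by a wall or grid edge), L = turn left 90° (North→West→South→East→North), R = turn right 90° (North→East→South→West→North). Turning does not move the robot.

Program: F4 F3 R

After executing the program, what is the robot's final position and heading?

Answer: Final position: (row=3, col=0), facing East

Derivation:
Start: (row=10, col=0), facing North
  F4: move forward 4, now at (row=6, col=0)
  F3: move forward 3, now at (row=3, col=0)
  R: turn right, now facing East
Final: (row=3, col=0), facing East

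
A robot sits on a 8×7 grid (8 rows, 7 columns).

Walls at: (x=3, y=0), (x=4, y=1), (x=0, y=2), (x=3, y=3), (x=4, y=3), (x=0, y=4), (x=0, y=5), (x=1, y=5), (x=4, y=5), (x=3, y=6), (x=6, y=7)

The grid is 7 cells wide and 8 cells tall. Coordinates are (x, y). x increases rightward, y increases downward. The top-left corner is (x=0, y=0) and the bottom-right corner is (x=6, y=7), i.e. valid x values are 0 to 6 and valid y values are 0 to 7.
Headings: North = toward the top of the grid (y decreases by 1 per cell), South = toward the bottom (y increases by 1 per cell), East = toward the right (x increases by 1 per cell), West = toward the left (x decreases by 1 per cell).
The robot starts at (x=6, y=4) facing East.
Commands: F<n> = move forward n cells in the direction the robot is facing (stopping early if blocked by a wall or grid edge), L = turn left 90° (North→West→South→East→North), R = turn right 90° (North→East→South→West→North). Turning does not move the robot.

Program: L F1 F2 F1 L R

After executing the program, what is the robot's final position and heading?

Answer: Final position: (x=6, y=0), facing North

Derivation:
Start: (x=6, y=4), facing East
  L: turn left, now facing North
  F1: move forward 1, now at (x=6, y=3)
  F2: move forward 2, now at (x=6, y=1)
  F1: move forward 1, now at (x=6, y=0)
  L: turn left, now facing West
  R: turn right, now facing North
Final: (x=6, y=0), facing North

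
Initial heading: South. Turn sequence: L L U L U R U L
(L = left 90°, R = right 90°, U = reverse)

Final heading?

Answer: Final heading: East

Derivation:
Start: South
  L (left (90° counter-clockwise)) -> East
  L (left (90° counter-clockwise)) -> North
  U (U-turn (180°)) -> South
  L (left (90° counter-clockwise)) -> East
  U (U-turn (180°)) -> West
  R (right (90° clockwise)) -> North
  U (U-turn (180°)) -> South
  L (left (90° counter-clockwise)) -> East
Final: East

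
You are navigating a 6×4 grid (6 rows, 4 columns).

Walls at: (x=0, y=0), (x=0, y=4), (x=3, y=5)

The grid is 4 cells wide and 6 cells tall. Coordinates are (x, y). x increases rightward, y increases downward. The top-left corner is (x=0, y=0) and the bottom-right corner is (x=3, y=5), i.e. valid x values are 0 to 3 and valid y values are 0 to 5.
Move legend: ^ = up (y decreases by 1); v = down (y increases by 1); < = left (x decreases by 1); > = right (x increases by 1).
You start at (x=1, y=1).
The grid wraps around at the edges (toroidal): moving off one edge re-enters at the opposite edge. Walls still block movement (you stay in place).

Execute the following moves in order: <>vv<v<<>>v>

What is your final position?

Answer: Final position: (x=1, y=3)

Derivation:
Start: (x=1, y=1)
  < (left): (x=1, y=1) -> (x=0, y=1)
  > (right): (x=0, y=1) -> (x=1, y=1)
  v (down): (x=1, y=1) -> (x=1, y=2)
  v (down): (x=1, y=2) -> (x=1, y=3)
  < (left): (x=1, y=3) -> (x=0, y=3)
  v (down): blocked, stay at (x=0, y=3)
  < (left): (x=0, y=3) -> (x=3, y=3)
  < (left): (x=3, y=3) -> (x=2, y=3)
  > (right): (x=2, y=3) -> (x=3, y=3)
  > (right): (x=3, y=3) -> (x=0, y=3)
  v (down): blocked, stay at (x=0, y=3)
  > (right): (x=0, y=3) -> (x=1, y=3)
Final: (x=1, y=3)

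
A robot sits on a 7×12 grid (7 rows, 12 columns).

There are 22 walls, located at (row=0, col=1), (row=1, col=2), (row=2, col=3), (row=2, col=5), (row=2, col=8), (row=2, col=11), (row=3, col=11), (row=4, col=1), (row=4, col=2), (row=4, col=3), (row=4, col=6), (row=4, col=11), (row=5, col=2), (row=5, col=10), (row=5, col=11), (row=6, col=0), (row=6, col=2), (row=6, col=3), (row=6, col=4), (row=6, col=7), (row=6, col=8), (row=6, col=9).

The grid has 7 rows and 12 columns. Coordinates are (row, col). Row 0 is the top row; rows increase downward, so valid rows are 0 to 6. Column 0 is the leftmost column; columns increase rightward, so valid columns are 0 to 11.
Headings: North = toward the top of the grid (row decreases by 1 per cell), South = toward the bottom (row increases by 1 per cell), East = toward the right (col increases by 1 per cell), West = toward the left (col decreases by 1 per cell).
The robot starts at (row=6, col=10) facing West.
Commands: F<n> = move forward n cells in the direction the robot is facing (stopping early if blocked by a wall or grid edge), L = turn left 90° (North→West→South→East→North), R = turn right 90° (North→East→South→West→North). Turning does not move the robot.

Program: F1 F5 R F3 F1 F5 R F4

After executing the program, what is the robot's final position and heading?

Answer: Final position: (row=6, col=11), facing East

Derivation:
Start: (row=6, col=10), facing West
  F1: move forward 0/1 (blocked), now at (row=6, col=10)
  F5: move forward 0/5 (blocked), now at (row=6, col=10)
  R: turn right, now facing North
  F3: move forward 0/3 (blocked), now at (row=6, col=10)
  F1: move forward 0/1 (blocked), now at (row=6, col=10)
  F5: move forward 0/5 (blocked), now at (row=6, col=10)
  R: turn right, now facing East
  F4: move forward 1/4 (blocked), now at (row=6, col=11)
Final: (row=6, col=11), facing East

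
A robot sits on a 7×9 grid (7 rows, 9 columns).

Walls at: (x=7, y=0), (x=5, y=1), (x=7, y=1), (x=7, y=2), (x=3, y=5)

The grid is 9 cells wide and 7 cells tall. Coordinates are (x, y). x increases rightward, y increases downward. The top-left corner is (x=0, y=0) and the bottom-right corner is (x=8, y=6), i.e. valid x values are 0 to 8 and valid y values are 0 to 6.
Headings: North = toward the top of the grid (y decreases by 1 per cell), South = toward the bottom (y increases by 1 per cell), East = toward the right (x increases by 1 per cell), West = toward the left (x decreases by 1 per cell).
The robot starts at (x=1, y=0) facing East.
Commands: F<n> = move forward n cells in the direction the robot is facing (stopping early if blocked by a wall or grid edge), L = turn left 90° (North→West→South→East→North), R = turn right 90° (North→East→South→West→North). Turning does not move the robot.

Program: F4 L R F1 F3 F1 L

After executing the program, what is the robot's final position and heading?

Answer: Final position: (x=6, y=0), facing North

Derivation:
Start: (x=1, y=0), facing East
  F4: move forward 4, now at (x=5, y=0)
  L: turn left, now facing North
  R: turn right, now facing East
  F1: move forward 1, now at (x=6, y=0)
  F3: move forward 0/3 (blocked), now at (x=6, y=0)
  F1: move forward 0/1 (blocked), now at (x=6, y=0)
  L: turn left, now facing North
Final: (x=6, y=0), facing North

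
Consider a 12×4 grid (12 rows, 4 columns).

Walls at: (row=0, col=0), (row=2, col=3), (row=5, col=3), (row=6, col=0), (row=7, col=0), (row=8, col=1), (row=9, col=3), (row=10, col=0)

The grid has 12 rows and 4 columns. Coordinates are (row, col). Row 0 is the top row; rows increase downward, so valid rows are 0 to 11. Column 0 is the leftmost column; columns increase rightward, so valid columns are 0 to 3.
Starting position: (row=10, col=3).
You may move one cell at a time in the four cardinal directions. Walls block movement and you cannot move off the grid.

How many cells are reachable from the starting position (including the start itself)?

Answer: Reachable cells: 40

Derivation:
BFS flood-fill from (row=10, col=3):
  Distance 0: (row=10, col=3)
  Distance 1: (row=10, col=2), (row=11, col=3)
  Distance 2: (row=9, col=2), (row=10, col=1), (row=11, col=2)
  Distance 3: (row=8, col=2), (row=9, col=1), (row=11, col=1)
  Distance 4: (row=7, col=2), (row=8, col=3), (row=9, col=0), (row=11, col=0)
  Distance 5: (row=6, col=2), (row=7, col=1), (row=7, col=3), (row=8, col=0)
  Distance 6: (row=5, col=2), (row=6, col=1), (row=6, col=3)
  Distance 7: (row=4, col=2), (row=5, col=1)
  Distance 8: (row=3, col=2), (row=4, col=1), (row=4, col=3), (row=5, col=0)
  Distance 9: (row=2, col=2), (row=3, col=1), (row=3, col=3), (row=4, col=0)
  Distance 10: (row=1, col=2), (row=2, col=1), (row=3, col=0)
  Distance 11: (row=0, col=2), (row=1, col=1), (row=1, col=3), (row=2, col=0)
  Distance 12: (row=0, col=1), (row=0, col=3), (row=1, col=0)
Total reachable: 40 (grid has 40 open cells total)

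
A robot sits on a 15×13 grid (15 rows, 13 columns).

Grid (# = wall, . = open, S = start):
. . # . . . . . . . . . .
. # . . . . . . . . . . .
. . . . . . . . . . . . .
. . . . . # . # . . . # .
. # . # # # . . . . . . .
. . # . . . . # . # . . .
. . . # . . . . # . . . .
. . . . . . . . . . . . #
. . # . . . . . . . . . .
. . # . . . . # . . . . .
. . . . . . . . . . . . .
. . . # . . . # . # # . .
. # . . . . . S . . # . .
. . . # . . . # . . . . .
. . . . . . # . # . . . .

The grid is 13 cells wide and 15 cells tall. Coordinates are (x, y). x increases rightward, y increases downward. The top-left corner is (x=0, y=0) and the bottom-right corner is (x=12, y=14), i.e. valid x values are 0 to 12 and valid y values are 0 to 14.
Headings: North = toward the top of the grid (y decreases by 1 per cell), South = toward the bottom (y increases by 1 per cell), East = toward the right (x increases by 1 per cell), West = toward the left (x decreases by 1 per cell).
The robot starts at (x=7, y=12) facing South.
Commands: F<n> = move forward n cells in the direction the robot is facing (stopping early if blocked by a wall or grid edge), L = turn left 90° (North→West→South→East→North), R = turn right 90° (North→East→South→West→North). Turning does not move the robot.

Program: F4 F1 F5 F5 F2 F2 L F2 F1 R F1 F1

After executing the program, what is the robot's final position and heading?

Answer: Final position: (x=9, y=14), facing South

Derivation:
Start: (x=7, y=12), facing South
  F4: move forward 0/4 (blocked), now at (x=7, y=12)
  F1: move forward 0/1 (blocked), now at (x=7, y=12)
  F5: move forward 0/5 (blocked), now at (x=7, y=12)
  F5: move forward 0/5 (blocked), now at (x=7, y=12)
  F2: move forward 0/2 (blocked), now at (x=7, y=12)
  F2: move forward 0/2 (blocked), now at (x=7, y=12)
  L: turn left, now facing East
  F2: move forward 2, now at (x=9, y=12)
  F1: move forward 0/1 (blocked), now at (x=9, y=12)
  R: turn right, now facing South
  F1: move forward 1, now at (x=9, y=13)
  F1: move forward 1, now at (x=9, y=14)
Final: (x=9, y=14), facing South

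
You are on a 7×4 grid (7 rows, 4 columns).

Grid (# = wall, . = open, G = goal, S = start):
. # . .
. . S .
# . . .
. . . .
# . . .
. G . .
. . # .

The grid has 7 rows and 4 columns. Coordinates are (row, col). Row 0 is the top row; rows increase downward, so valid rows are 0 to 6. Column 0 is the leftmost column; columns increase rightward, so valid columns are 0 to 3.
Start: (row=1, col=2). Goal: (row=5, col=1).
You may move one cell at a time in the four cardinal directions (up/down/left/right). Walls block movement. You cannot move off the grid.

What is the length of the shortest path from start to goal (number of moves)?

Answer: Shortest path length: 5

Derivation:
BFS from (row=1, col=2) until reaching (row=5, col=1):
  Distance 0: (row=1, col=2)
  Distance 1: (row=0, col=2), (row=1, col=1), (row=1, col=3), (row=2, col=2)
  Distance 2: (row=0, col=3), (row=1, col=0), (row=2, col=1), (row=2, col=3), (row=3, col=2)
  Distance 3: (row=0, col=0), (row=3, col=1), (row=3, col=3), (row=4, col=2)
  Distance 4: (row=3, col=0), (row=4, col=1), (row=4, col=3), (row=5, col=2)
  Distance 5: (row=5, col=1), (row=5, col=3)  <- goal reached here
One shortest path (5 moves): (row=1, col=2) -> (row=1, col=1) -> (row=2, col=1) -> (row=3, col=1) -> (row=4, col=1) -> (row=5, col=1)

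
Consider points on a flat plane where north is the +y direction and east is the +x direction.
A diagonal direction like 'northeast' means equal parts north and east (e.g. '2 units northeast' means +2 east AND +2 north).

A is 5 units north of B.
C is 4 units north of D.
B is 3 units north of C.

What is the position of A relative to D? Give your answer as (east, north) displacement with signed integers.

Answer: A is at (east=0, north=12) relative to D.

Derivation:
Place D at the origin (east=0, north=0).
  C is 4 units north of D: delta (east=+0, north=+4); C at (east=0, north=4).
  B is 3 units north of C: delta (east=+0, north=+3); B at (east=0, north=7).
  A is 5 units north of B: delta (east=+0, north=+5); A at (east=0, north=12).
Therefore A relative to D: (east=0, north=12).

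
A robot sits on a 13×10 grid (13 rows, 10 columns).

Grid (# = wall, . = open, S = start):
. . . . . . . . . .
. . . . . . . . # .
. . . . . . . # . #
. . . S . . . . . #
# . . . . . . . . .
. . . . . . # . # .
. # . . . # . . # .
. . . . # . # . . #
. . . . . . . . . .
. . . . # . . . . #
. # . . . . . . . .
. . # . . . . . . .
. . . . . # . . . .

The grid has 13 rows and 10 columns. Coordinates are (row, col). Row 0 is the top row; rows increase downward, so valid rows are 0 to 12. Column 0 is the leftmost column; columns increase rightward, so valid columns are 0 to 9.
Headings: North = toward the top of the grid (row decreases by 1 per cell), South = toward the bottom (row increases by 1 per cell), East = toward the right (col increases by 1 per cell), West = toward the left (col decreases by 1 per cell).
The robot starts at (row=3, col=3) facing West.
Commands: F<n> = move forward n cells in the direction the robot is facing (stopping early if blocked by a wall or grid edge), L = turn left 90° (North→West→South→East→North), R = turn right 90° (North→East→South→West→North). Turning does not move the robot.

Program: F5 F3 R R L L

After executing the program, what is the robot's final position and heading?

Start: (row=3, col=3), facing West
  F5: move forward 3/5 (blocked), now at (row=3, col=0)
  F3: move forward 0/3 (blocked), now at (row=3, col=0)
  R: turn right, now facing North
  R: turn right, now facing East
  L: turn left, now facing North
  L: turn left, now facing West
Final: (row=3, col=0), facing West

Answer: Final position: (row=3, col=0), facing West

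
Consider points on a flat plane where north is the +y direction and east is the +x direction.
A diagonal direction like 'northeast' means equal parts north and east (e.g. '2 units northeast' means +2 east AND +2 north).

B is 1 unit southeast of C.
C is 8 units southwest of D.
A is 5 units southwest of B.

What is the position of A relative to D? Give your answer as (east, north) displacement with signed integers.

Place D at the origin (east=0, north=0).
  C is 8 units southwest of D: delta (east=-8, north=-8); C at (east=-8, north=-8).
  B is 1 unit southeast of C: delta (east=+1, north=-1); B at (east=-7, north=-9).
  A is 5 units southwest of B: delta (east=-5, north=-5); A at (east=-12, north=-14).
Therefore A relative to D: (east=-12, north=-14).

Answer: A is at (east=-12, north=-14) relative to D.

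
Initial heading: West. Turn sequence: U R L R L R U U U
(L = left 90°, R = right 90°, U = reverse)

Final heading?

Answer: Final heading: North

Derivation:
Start: West
  U (U-turn (180°)) -> East
  R (right (90° clockwise)) -> South
  L (left (90° counter-clockwise)) -> East
  R (right (90° clockwise)) -> South
  L (left (90° counter-clockwise)) -> East
  R (right (90° clockwise)) -> South
  U (U-turn (180°)) -> North
  U (U-turn (180°)) -> South
  U (U-turn (180°)) -> North
Final: North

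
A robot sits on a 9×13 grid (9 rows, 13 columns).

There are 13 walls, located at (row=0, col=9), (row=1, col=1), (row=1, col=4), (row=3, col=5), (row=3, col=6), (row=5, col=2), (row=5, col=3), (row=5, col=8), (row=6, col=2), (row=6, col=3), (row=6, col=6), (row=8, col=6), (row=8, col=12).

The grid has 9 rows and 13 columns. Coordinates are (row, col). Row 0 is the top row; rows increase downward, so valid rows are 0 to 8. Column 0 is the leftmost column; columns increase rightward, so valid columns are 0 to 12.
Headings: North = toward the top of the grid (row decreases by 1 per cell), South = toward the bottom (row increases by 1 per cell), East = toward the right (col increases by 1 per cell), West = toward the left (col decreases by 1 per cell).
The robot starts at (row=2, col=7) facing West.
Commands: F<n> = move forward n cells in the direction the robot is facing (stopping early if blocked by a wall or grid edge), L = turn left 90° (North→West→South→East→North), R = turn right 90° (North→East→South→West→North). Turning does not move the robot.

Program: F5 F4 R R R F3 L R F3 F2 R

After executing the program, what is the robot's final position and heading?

Start: (row=2, col=7), facing West
  F5: move forward 5, now at (row=2, col=2)
  F4: move forward 2/4 (blocked), now at (row=2, col=0)
  R: turn right, now facing North
  R: turn right, now facing East
  R: turn right, now facing South
  F3: move forward 3, now at (row=5, col=0)
  L: turn left, now facing East
  R: turn right, now facing South
  F3: move forward 3, now at (row=8, col=0)
  F2: move forward 0/2 (blocked), now at (row=8, col=0)
  R: turn right, now facing West
Final: (row=8, col=0), facing West

Answer: Final position: (row=8, col=0), facing West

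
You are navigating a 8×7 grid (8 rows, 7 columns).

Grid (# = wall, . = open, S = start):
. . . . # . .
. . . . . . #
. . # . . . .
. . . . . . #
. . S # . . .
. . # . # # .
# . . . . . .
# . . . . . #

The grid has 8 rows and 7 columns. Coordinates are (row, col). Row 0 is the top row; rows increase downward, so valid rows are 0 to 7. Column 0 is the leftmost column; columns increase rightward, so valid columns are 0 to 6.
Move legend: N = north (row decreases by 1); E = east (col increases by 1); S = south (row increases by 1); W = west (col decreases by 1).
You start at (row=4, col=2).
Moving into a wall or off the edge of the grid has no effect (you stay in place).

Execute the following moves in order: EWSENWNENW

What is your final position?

Start: (row=4, col=2)
  E (east): blocked, stay at (row=4, col=2)
  W (west): (row=4, col=2) -> (row=4, col=1)
  S (south): (row=4, col=1) -> (row=5, col=1)
  E (east): blocked, stay at (row=5, col=1)
  N (north): (row=5, col=1) -> (row=4, col=1)
  W (west): (row=4, col=1) -> (row=4, col=0)
  N (north): (row=4, col=0) -> (row=3, col=0)
  E (east): (row=3, col=0) -> (row=3, col=1)
  N (north): (row=3, col=1) -> (row=2, col=1)
  W (west): (row=2, col=1) -> (row=2, col=0)
Final: (row=2, col=0)

Answer: Final position: (row=2, col=0)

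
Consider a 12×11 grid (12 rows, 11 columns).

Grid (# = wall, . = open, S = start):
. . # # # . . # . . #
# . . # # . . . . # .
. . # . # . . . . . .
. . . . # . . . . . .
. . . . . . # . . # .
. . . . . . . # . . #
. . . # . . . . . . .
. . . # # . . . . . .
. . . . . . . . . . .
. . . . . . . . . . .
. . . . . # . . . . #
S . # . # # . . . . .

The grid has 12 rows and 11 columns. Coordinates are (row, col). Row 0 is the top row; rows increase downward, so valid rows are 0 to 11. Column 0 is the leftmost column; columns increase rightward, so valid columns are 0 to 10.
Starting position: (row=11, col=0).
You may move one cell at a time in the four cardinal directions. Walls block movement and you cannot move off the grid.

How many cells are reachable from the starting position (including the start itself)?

BFS flood-fill from (row=11, col=0):
  Distance 0: (row=11, col=0)
  Distance 1: (row=10, col=0), (row=11, col=1)
  Distance 2: (row=9, col=0), (row=10, col=1)
  Distance 3: (row=8, col=0), (row=9, col=1), (row=10, col=2)
  Distance 4: (row=7, col=0), (row=8, col=1), (row=9, col=2), (row=10, col=3)
  Distance 5: (row=6, col=0), (row=7, col=1), (row=8, col=2), (row=9, col=3), (row=10, col=4), (row=11, col=3)
  Distance 6: (row=5, col=0), (row=6, col=1), (row=7, col=2), (row=8, col=3), (row=9, col=4)
  Distance 7: (row=4, col=0), (row=5, col=1), (row=6, col=2), (row=8, col=4), (row=9, col=5)
  Distance 8: (row=3, col=0), (row=4, col=1), (row=5, col=2), (row=8, col=5), (row=9, col=6)
  Distance 9: (row=2, col=0), (row=3, col=1), (row=4, col=2), (row=5, col=3), (row=7, col=5), (row=8, col=6), (row=9, col=7), (row=10, col=6)
  Distance 10: (row=2, col=1), (row=3, col=2), (row=4, col=3), (row=5, col=4), (row=6, col=5), (row=7, col=6), (row=8, col=7), (row=9, col=8), (row=10, col=7), (row=11, col=6)
  Distance 11: (row=1, col=1), (row=3, col=3), (row=4, col=4), (row=5, col=5), (row=6, col=4), (row=6, col=6), (row=7, col=7), (row=8, col=8), (row=9, col=9), (row=10, col=8), (row=11, col=7)
  Distance 12: (row=0, col=1), (row=1, col=2), (row=2, col=3), (row=4, col=5), (row=5, col=6), (row=6, col=7), (row=7, col=8), (row=8, col=9), (row=9, col=10), (row=10, col=9), (row=11, col=8)
  Distance 13: (row=0, col=0), (row=3, col=5), (row=6, col=8), (row=7, col=9), (row=8, col=10), (row=11, col=9)
  Distance 14: (row=2, col=5), (row=3, col=6), (row=5, col=8), (row=6, col=9), (row=7, col=10), (row=11, col=10)
  Distance 15: (row=1, col=5), (row=2, col=6), (row=3, col=7), (row=4, col=8), (row=5, col=9), (row=6, col=10)
  Distance 16: (row=0, col=5), (row=1, col=6), (row=2, col=7), (row=3, col=8), (row=4, col=7)
  Distance 17: (row=0, col=6), (row=1, col=7), (row=2, col=8), (row=3, col=9)
  Distance 18: (row=1, col=8), (row=2, col=9), (row=3, col=10)
  Distance 19: (row=0, col=8), (row=2, col=10), (row=4, col=10)
  Distance 20: (row=0, col=9), (row=1, col=10)
Total reachable: 108 (grid has 108 open cells total)

Answer: Reachable cells: 108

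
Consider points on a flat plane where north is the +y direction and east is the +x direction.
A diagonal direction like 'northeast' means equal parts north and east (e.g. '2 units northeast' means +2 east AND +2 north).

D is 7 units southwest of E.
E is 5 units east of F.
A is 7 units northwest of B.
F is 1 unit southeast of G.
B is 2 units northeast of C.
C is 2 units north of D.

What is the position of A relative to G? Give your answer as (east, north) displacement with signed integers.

Answer: A is at (east=-6, north=3) relative to G.

Derivation:
Place G at the origin (east=0, north=0).
  F is 1 unit southeast of G: delta (east=+1, north=-1); F at (east=1, north=-1).
  E is 5 units east of F: delta (east=+5, north=+0); E at (east=6, north=-1).
  D is 7 units southwest of E: delta (east=-7, north=-7); D at (east=-1, north=-8).
  C is 2 units north of D: delta (east=+0, north=+2); C at (east=-1, north=-6).
  B is 2 units northeast of C: delta (east=+2, north=+2); B at (east=1, north=-4).
  A is 7 units northwest of B: delta (east=-7, north=+7); A at (east=-6, north=3).
Therefore A relative to G: (east=-6, north=3).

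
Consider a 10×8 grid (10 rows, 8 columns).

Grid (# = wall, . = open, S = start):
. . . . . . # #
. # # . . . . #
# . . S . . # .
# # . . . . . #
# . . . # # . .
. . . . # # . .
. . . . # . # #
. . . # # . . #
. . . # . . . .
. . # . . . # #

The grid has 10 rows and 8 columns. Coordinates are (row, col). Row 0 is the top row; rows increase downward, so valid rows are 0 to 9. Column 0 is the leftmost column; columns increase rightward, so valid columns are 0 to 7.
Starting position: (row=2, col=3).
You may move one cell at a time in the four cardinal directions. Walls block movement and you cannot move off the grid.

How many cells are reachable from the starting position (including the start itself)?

BFS flood-fill from (row=2, col=3):
  Distance 0: (row=2, col=3)
  Distance 1: (row=1, col=3), (row=2, col=2), (row=2, col=4), (row=3, col=3)
  Distance 2: (row=0, col=3), (row=1, col=4), (row=2, col=1), (row=2, col=5), (row=3, col=2), (row=3, col=4), (row=4, col=3)
  Distance 3: (row=0, col=2), (row=0, col=4), (row=1, col=5), (row=3, col=5), (row=4, col=2), (row=5, col=3)
  Distance 4: (row=0, col=1), (row=0, col=5), (row=1, col=6), (row=3, col=6), (row=4, col=1), (row=5, col=2), (row=6, col=3)
  Distance 5: (row=0, col=0), (row=4, col=6), (row=5, col=1), (row=6, col=2)
  Distance 6: (row=1, col=0), (row=4, col=7), (row=5, col=0), (row=5, col=6), (row=6, col=1), (row=7, col=2)
  Distance 7: (row=5, col=7), (row=6, col=0), (row=7, col=1), (row=8, col=2)
  Distance 8: (row=7, col=0), (row=8, col=1)
  Distance 9: (row=8, col=0), (row=9, col=1)
  Distance 10: (row=9, col=0)
Total reachable: 44 (grid has 55 open cells total)

Answer: Reachable cells: 44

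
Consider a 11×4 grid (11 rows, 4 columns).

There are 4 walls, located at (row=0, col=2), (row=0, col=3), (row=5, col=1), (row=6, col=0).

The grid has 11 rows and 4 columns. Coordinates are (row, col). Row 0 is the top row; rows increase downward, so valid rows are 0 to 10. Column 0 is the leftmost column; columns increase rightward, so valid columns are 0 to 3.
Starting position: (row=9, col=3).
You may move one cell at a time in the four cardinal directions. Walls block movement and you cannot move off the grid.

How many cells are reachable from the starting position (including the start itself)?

Answer: Reachable cells: 40

Derivation:
BFS flood-fill from (row=9, col=3):
  Distance 0: (row=9, col=3)
  Distance 1: (row=8, col=3), (row=9, col=2), (row=10, col=3)
  Distance 2: (row=7, col=3), (row=8, col=2), (row=9, col=1), (row=10, col=2)
  Distance 3: (row=6, col=3), (row=7, col=2), (row=8, col=1), (row=9, col=0), (row=10, col=1)
  Distance 4: (row=5, col=3), (row=6, col=2), (row=7, col=1), (row=8, col=0), (row=10, col=0)
  Distance 5: (row=4, col=3), (row=5, col=2), (row=6, col=1), (row=7, col=0)
  Distance 6: (row=3, col=3), (row=4, col=2)
  Distance 7: (row=2, col=3), (row=3, col=2), (row=4, col=1)
  Distance 8: (row=1, col=3), (row=2, col=2), (row=3, col=1), (row=4, col=0)
  Distance 9: (row=1, col=2), (row=2, col=1), (row=3, col=0), (row=5, col=0)
  Distance 10: (row=1, col=1), (row=2, col=0)
  Distance 11: (row=0, col=1), (row=1, col=0)
  Distance 12: (row=0, col=0)
Total reachable: 40 (grid has 40 open cells total)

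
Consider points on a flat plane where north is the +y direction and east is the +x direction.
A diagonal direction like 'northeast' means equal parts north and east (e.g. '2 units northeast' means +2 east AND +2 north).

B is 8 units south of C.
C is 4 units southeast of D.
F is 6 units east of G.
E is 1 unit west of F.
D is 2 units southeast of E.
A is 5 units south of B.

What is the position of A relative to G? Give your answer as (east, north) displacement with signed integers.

Place G at the origin (east=0, north=0).
  F is 6 units east of G: delta (east=+6, north=+0); F at (east=6, north=0).
  E is 1 unit west of F: delta (east=-1, north=+0); E at (east=5, north=0).
  D is 2 units southeast of E: delta (east=+2, north=-2); D at (east=7, north=-2).
  C is 4 units southeast of D: delta (east=+4, north=-4); C at (east=11, north=-6).
  B is 8 units south of C: delta (east=+0, north=-8); B at (east=11, north=-14).
  A is 5 units south of B: delta (east=+0, north=-5); A at (east=11, north=-19).
Therefore A relative to G: (east=11, north=-19).

Answer: A is at (east=11, north=-19) relative to G.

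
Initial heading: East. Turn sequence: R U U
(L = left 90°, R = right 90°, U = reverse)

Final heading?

Start: East
  R (right (90° clockwise)) -> South
  U (U-turn (180°)) -> North
  U (U-turn (180°)) -> South
Final: South

Answer: Final heading: South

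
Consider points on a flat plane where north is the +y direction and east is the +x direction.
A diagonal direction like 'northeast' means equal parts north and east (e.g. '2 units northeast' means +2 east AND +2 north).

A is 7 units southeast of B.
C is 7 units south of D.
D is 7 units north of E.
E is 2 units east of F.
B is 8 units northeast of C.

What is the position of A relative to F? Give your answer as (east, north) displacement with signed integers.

Answer: A is at (east=17, north=1) relative to F.

Derivation:
Place F at the origin (east=0, north=0).
  E is 2 units east of F: delta (east=+2, north=+0); E at (east=2, north=0).
  D is 7 units north of E: delta (east=+0, north=+7); D at (east=2, north=7).
  C is 7 units south of D: delta (east=+0, north=-7); C at (east=2, north=0).
  B is 8 units northeast of C: delta (east=+8, north=+8); B at (east=10, north=8).
  A is 7 units southeast of B: delta (east=+7, north=-7); A at (east=17, north=1).
Therefore A relative to F: (east=17, north=1).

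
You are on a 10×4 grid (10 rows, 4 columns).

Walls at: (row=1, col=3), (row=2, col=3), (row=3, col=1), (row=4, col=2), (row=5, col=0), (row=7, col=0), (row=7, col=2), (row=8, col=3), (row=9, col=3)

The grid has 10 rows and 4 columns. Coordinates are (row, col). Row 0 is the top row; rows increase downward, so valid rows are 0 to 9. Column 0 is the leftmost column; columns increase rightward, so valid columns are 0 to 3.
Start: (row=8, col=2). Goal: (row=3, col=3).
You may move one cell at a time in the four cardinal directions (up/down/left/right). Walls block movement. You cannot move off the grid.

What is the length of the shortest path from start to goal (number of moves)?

Answer: Shortest path length: 8

Derivation:
BFS from (row=8, col=2) until reaching (row=3, col=3):
  Distance 0: (row=8, col=2)
  Distance 1: (row=8, col=1), (row=9, col=2)
  Distance 2: (row=7, col=1), (row=8, col=0), (row=9, col=1)
  Distance 3: (row=6, col=1), (row=9, col=0)
  Distance 4: (row=5, col=1), (row=6, col=0), (row=6, col=2)
  Distance 5: (row=4, col=1), (row=5, col=2), (row=6, col=3)
  Distance 6: (row=4, col=0), (row=5, col=3), (row=7, col=3)
  Distance 7: (row=3, col=0), (row=4, col=3)
  Distance 8: (row=2, col=0), (row=3, col=3)  <- goal reached here
One shortest path (8 moves): (row=8, col=2) -> (row=8, col=1) -> (row=7, col=1) -> (row=6, col=1) -> (row=6, col=2) -> (row=6, col=3) -> (row=5, col=3) -> (row=4, col=3) -> (row=3, col=3)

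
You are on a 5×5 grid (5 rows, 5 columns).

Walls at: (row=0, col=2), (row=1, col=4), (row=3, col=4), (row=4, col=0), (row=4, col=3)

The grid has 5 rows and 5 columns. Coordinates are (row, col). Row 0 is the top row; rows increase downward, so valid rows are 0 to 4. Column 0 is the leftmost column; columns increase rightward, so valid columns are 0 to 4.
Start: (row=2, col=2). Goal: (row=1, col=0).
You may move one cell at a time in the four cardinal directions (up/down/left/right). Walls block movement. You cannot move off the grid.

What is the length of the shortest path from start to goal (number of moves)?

Answer: Shortest path length: 3

Derivation:
BFS from (row=2, col=2) until reaching (row=1, col=0):
  Distance 0: (row=2, col=2)
  Distance 1: (row=1, col=2), (row=2, col=1), (row=2, col=3), (row=3, col=2)
  Distance 2: (row=1, col=1), (row=1, col=3), (row=2, col=0), (row=2, col=4), (row=3, col=1), (row=3, col=3), (row=4, col=2)
  Distance 3: (row=0, col=1), (row=0, col=3), (row=1, col=0), (row=3, col=0), (row=4, col=1)  <- goal reached here
One shortest path (3 moves): (row=2, col=2) -> (row=2, col=1) -> (row=2, col=0) -> (row=1, col=0)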